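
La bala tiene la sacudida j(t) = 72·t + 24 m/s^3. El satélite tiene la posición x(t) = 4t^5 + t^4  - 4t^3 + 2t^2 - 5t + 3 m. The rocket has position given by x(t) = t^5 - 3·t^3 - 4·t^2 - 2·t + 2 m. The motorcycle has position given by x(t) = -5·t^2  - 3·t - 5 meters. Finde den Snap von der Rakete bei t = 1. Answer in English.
To solve this, we need to take 4 derivatives of our position equation x(t) = t^5 - 3·t^3 - 4·t^2 - 2·t + 2. Taking d/dt of x(t), we find v(t) = 5·t^4 - 9·t^2 - 8·t - 2. The derivative of velocity gives acceleration: a(t) = 20·t^3 - 18·t - 8. Differentiating acceleration, we get jerk: j(t) = 60·t^2 - 18. Differentiating jerk, we get snap: s(t) = 120·t. Using s(t) = 120·t and substituting t = 1, we find s = 120.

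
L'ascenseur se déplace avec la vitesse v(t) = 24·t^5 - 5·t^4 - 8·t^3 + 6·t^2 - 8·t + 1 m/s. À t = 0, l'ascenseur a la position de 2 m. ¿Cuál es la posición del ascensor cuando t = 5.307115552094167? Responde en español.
Para resolver esto, necesitamos tomar 1 integral de nuestra ecuación de la velocidad v(t) = 24·t^5 - 5·t^4 - 8·t^3 + 6·t^2 - 8·t + 1. Tomando ∫v(t)dt y aplicando x(0) = 2, encontramos x(t) = 4·t^6 - t^5 - 2·t^4 + 2·t^3 - 4·t^2 + t + 2. Tenemos la posición x(t) = 4·t^6 - t^5 - 2·t^4 + 2·t^3 - 4·t^2 + t + 2. Sustituyendo t = 5.307115552094167: x(5.307115552094167) = 83770.9209560900.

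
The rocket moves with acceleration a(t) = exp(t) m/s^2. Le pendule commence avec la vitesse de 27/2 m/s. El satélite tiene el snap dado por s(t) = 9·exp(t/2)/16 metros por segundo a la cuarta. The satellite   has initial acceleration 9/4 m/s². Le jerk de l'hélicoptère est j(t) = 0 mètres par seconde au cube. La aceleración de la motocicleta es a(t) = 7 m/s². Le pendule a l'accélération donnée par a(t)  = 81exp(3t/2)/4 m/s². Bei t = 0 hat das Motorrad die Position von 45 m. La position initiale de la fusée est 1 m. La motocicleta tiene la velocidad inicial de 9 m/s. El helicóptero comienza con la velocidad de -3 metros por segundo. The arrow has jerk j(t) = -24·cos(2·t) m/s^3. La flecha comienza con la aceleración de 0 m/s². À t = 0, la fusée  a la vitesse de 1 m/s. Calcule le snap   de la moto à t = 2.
Nous devons dériver notre équation de l'accélération a(t) = 7 2 fois. En prenant d/dt de a(t), nous trouvons j(t) = 0. En prenant d/dt de j(t), nous trouvons s(t) = 0. Nous avons le snap s(t) = 0. En substituant t = 2: s(2) = 0.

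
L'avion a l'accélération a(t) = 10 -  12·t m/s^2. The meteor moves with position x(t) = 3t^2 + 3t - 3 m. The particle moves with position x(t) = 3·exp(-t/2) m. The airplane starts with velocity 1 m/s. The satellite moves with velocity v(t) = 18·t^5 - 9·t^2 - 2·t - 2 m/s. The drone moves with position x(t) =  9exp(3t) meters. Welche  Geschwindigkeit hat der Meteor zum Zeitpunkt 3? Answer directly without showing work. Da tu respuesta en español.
v(3) = 21.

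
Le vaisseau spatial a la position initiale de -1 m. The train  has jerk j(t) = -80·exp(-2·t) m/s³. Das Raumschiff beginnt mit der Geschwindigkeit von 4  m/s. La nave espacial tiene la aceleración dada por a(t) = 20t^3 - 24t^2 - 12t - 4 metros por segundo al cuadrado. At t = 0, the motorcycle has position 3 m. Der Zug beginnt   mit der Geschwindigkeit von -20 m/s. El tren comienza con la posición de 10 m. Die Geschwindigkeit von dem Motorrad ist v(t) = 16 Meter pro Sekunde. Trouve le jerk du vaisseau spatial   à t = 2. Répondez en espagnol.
Debemos derivar nuestra ecuación de la aceleración a(t) = 20·t^3 - 24·t^2 - 12·t - 4 1 vez. Tomando d/dt de a(t), encontramos j(t) = 60·t^2 - 48·t - 12. De la ecuación de la sacudida j(t) = 60·t^2 - 48·t - 12, sustituimos t = 2 para obtener j = 132.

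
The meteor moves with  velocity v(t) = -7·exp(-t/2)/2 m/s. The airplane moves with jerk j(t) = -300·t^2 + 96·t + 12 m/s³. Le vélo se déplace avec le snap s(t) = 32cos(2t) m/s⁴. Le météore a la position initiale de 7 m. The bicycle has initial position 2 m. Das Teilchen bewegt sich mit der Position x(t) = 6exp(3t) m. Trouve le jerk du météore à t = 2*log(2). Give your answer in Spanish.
Debemos derivar nuestra ecuación de la velocidad v(t) = -7·exp(-t/2)/2 2 veces. La derivada de la velocidad da la aceleración: a(t) = 7·exp(-t/2)/4. Derivando la aceleración, obtenemos la sacudida: j(t) = -7·exp(-t/2)/8. De la ecuación de la sacudida j(t) = -7·exp(-t/2)/8, sustituimos t = 2*log(2) para obtener j = -7/16.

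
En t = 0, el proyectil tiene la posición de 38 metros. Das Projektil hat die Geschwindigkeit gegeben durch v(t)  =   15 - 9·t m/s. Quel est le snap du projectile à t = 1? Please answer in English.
Starting from velocity v(t) = 15 - 9·t, we take 3 derivatives. Taking d/dt of v(t), we find a(t) = -9. Differentiating acceleration, we get jerk: j(t) = 0. Taking d/dt of j(t), we find s(t) = 0. From the given snap equation s(t) = 0, we substitute t = 1 to get s = 0.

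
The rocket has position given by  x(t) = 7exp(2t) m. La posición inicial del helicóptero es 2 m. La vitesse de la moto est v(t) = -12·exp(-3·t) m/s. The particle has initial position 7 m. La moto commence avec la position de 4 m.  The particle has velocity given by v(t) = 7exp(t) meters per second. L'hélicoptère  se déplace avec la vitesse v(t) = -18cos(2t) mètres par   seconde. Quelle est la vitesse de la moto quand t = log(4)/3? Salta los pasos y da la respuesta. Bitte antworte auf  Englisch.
v(log(4)/3) = -3.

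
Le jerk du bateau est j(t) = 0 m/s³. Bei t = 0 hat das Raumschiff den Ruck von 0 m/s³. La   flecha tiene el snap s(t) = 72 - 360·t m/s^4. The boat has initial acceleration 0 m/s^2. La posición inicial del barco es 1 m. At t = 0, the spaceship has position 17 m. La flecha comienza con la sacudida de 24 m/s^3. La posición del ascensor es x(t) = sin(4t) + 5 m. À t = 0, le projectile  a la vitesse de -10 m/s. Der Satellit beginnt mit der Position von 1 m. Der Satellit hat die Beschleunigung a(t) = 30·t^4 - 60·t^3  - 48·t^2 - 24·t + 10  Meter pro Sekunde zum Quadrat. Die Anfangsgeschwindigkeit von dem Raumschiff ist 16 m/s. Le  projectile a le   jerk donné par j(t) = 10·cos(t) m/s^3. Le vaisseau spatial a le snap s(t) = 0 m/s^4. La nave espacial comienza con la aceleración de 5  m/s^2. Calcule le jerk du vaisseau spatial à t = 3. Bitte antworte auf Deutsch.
Um dies zu lösen, müssen wir 1 Stammfunktion unserer Gleichung für den Snap s(t) = 0 finden. Die Stammfunktion von dem Snap ist der Ruck. Mit j(0) = 0 erhalten wir j(t) = 0. Wir haben den Ruck j(t) = 0. Durch Einsetzen von t = 3: j(3) = 0.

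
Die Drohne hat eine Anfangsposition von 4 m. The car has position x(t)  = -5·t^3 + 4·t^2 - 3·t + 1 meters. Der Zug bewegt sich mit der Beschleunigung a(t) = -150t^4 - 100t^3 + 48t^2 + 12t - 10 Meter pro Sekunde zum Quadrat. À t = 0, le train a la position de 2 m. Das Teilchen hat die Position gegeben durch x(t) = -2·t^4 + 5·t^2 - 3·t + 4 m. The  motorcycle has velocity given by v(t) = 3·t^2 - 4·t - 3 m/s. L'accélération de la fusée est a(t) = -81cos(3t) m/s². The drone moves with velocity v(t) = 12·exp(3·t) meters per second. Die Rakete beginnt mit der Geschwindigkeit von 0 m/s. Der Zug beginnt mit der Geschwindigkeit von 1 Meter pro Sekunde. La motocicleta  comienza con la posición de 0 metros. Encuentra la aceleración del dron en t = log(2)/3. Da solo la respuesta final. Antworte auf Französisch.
La réponse est 72.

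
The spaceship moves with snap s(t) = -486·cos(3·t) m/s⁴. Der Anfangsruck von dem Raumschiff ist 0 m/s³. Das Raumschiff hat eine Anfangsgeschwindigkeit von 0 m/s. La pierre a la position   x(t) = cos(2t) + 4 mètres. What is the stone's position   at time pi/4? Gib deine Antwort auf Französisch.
En utilisant x(t) = cos(2·t) + 4 et en substituant t = pi/4, nous trouvons x = 4.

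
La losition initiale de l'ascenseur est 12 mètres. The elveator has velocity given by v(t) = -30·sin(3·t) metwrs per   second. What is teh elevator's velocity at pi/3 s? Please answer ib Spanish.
De la ecuación de la velocidad v(t) = -30·sin(3·t), sustituimos t = pi/3 para obtener v = 0.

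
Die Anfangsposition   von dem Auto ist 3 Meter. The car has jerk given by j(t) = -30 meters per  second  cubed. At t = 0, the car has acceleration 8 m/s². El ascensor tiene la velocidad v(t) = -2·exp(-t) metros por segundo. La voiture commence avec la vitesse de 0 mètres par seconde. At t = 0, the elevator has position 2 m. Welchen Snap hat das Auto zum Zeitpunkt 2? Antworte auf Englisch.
Starting from jerk j(t) = -30, we take 1 derivative. Differentiating jerk, we get snap: s(t) = 0. From the given snap equation s(t) = 0, we substitute t = 2 to get s = 0.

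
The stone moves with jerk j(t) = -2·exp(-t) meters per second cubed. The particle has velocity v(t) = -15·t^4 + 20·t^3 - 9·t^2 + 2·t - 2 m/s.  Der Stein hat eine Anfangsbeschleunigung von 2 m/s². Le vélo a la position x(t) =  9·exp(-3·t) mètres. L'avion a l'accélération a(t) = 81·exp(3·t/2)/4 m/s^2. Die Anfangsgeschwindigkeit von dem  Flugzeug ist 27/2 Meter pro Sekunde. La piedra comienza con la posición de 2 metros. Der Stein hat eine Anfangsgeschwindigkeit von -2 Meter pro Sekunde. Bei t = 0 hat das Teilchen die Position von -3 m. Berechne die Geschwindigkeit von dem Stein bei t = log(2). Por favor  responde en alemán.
Wir müssen die Stammfunktion unserer Gleichung für den Ruck j(t) = -2·exp(-t) 2-mal finden. Die Stammfunktion von dem Ruck ist die Beschleunigung. Mit a(0) = 2 erhalten wir a(t) = 2·exp(-t). Durch Integration von der Beschleunigung und Verwendung der Anfangsbedingung v(0) = -2, erhalten wir v(t) = -2·exp(-t). Aus der Gleichung für die Geschwindigkeit v(t) = -2·exp(-t), setzen wir t = log(2) ein und erhalten v = -1.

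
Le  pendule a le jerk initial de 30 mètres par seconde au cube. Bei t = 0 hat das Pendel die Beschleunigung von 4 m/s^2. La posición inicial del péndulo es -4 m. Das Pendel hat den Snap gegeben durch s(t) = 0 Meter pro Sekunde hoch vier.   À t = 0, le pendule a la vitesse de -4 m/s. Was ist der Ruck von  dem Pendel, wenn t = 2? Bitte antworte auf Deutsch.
Um dies zu lösen, müssen wir 1 Integral unserer Gleichung für den Snap s(t) = 0 finden. Mit ∫s(t)dt und Anwendung von j(0) = 30, finden wir j(t) = 30. Wir haben den Ruck j(t) = 30. Durch Einsetzen von t = 2: j(2) = 30.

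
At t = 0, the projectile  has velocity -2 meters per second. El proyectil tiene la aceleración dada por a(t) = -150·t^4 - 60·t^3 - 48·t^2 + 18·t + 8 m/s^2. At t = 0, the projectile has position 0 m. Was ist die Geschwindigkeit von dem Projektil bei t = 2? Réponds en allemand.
Ausgehend von der Beschleunigung a(t) = -150·t^4 - 60·t^3 - 48·t^2 + 18·t + 8, nehmen wir 1 Integral. Die Stammfunktion von der Beschleunigung, mit v(0) = -2, ergibt die Geschwindigkeit: v(t) = -30·t^5 - 15·t^4 - 16·t^3 + 9·t^2 + 8·t - 2. Wir haben die Geschwindigkeit v(t) = -30·t^5 - 15·t^4 - 16·t^3 + 9·t^2 + 8·t - 2. Durch Einsetzen von t = 2: v(2) = -1278.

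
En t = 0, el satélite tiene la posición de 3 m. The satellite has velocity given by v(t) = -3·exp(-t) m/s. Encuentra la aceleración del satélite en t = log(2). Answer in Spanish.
Partiendo de la velocidad v(t) = -3·exp(-t), tomamos 1 derivada. Derivando la velocidad, obtenemos la aceleración: a(t) = 3·exp(-t). De la ecuación de la aceleración a(t) = 3·exp(-t), sustituimos t = log(2) para obtener a = 3/2.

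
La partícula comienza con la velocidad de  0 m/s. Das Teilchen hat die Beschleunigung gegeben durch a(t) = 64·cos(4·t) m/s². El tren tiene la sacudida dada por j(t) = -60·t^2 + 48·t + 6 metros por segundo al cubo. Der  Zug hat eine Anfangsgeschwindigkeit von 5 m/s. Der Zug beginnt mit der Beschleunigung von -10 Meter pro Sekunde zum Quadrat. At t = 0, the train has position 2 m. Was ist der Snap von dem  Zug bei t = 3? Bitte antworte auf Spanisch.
Partiendo de la sacudida j(t) = -60·t^2 + 48·t + 6, tomamos 1 derivada. Derivando la sacudida, obtenemos el snap: s(t) = 48 - 120·t. Usando s(t) = 48 - 120·t y sustituyendo t = 3, encontramos s = -312.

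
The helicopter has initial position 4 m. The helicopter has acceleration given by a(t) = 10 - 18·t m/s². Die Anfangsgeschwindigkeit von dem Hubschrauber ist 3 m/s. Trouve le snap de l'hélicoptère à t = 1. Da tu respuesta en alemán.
Ausgehend von der Beschleunigung a(t) = 10 - 18·t, nehmen wir 2 Ableitungen. Mit d/dt von a(t) finden wir j(t) = -18. Mit d/dt von j(t) finden wir s(t) = 0. Wir haben den Snap s(t) = 0. Durch Einsetzen von t = 1: s(1) = 0.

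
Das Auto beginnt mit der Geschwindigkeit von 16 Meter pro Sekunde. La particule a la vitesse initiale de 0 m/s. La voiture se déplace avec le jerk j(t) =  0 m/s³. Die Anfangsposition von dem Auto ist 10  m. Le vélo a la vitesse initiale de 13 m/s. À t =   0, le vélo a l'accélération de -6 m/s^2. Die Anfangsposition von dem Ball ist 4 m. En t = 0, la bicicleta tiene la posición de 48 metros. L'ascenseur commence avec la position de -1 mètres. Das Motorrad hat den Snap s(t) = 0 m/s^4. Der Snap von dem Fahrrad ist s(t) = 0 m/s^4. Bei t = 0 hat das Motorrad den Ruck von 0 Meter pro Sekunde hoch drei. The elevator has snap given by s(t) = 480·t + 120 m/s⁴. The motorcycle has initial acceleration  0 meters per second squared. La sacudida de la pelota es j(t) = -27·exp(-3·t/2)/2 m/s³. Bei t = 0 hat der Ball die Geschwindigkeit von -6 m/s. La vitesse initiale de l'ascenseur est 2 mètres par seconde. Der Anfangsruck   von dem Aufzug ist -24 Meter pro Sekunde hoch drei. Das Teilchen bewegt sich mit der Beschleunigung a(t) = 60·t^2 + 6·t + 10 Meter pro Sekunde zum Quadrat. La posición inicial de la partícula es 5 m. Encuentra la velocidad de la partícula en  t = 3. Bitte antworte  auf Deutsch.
Wir müssen die Stammfunktion unserer Gleichung für die Beschleunigung a(t) = 60·t^2 + 6·t + 10 1-mal finden. Das Integral von der Beschleunigung, mit v(0) = 0, ergibt die Geschwindigkeit: v(t) = t·(20·t^2 + 3·t + 10). Mit v(t) = t·(20·t^2 + 3·t + 10) und Einsetzen von t = 3, finden wir v = 597.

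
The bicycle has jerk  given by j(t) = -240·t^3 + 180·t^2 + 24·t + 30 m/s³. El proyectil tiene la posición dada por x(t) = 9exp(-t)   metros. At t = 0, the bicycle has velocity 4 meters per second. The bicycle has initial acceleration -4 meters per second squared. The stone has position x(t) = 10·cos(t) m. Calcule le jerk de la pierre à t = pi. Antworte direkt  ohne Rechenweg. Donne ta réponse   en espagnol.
La sacudida en t = pi es j = 0.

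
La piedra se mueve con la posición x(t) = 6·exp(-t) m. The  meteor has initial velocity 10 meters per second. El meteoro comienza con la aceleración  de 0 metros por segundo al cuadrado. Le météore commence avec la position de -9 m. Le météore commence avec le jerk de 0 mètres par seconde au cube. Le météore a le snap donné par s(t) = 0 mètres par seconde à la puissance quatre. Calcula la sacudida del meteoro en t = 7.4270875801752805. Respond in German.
Ausgehend von dem Snap s(t) = 0, nehmen wir 1 Integral. Durch Integration von dem Snap und Verwendung der Anfangsbedingung j(0) = 0, erhalten wir j(t) = 0. Wir haben den Ruck j(t) = 0. Durch Einsetzen von t = 7.4270875801752805: j(7.4270875801752805) = 0.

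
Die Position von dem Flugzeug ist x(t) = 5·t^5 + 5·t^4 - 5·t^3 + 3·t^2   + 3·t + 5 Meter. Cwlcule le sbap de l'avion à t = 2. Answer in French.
Pour résoudre ceci, nous devons prendre 4 dérivées de notre équation de la position x(t) = 5·t^5 + 5·t^4 - 5·t^3 + 3·t^2 + 3·t + 5. En dérivant la position, nous obtenons la vitesse: v(t) = 25·t^4 + 20·t^3 - 15·t^2 + 6·t + 3. En prenant d/dt de v(t), nous trouvons a(t) = 100·t^3 + 60·t^2 - 30·t + 6. La dérivée de l'accélération donne le jerk: j(t) = 300·t^2 + 120·t - 30. En prenant d/dt de j(t), nous trouvons s(t) = 600·t + 120. En utilisant s(t) = 600·t + 120 et en substituant t = 2, nous trouvons s = 1320.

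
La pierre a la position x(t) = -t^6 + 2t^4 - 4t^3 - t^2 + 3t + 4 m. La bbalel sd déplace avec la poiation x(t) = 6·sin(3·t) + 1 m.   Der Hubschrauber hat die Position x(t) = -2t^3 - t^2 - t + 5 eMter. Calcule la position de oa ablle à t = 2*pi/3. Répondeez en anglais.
From the given position equation x(t) = 6·sin(3·t) + 1, we substitute t = 2*pi/3 to get x = 1.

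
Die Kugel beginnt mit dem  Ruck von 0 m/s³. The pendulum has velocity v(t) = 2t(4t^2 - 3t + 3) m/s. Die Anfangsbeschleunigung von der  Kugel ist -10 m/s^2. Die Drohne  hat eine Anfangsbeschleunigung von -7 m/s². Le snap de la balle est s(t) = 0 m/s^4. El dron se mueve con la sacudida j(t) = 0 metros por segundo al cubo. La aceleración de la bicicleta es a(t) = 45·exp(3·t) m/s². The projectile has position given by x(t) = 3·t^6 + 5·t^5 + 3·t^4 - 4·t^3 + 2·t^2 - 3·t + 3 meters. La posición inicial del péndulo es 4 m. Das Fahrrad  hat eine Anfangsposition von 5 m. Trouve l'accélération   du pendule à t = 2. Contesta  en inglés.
We must differentiate our velocity equation v(t) = 2·t·(4·t^2 - 3·t + 3) 1 time. Taking d/dt of v(t), we find a(t) = 8·t^2 + 2·t·(8·t - 3) - 6·t + 6. Using a(t) = 8·t^2 + 2·t·(8·t - 3) - 6·t + 6 and substituting t = 2, we find a = 78.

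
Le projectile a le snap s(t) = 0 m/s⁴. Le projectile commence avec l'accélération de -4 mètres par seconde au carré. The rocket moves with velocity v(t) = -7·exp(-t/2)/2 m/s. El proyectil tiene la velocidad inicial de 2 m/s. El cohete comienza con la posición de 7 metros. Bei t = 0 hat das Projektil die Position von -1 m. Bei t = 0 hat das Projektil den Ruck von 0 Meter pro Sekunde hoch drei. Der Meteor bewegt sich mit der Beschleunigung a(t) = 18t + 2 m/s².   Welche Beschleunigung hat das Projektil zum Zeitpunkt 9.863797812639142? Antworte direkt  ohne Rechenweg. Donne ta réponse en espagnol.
a(9.863797812639142) = -4.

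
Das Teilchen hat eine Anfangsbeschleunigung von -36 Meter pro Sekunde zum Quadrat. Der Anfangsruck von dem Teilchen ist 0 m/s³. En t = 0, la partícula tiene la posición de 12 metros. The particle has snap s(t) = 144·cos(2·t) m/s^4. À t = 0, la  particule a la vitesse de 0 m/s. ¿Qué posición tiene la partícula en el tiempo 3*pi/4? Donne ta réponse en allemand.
Wir müssen unsere Gleichung für den Snap s(t) = 144·cos(2·t) 4-mal integrieren. Mit ∫s(t)dt und Anwendung von j(0) = 0, finden wir j(t) = 72·sin(2·t). Das Integral von dem Ruck ist die Beschleunigung. Mit a(0) = -36 erhalten wir a(t) = -36·cos(2·t). Das Integral von der Beschleunigung, mit v(0) = 0, ergibt die Geschwindigkeit: v(t) = -18·sin(2·t). Durch Integration von der Geschwindigkeit und Verwendung der Anfangsbedingung x(0) = 12, erhalten wir x(t) = 9·cos(2·t) + 3. Aus der Gleichung für die Position x(t) = 9·cos(2·t) + 3, setzen wir t = 3*pi/4 ein und erhalten x = 3.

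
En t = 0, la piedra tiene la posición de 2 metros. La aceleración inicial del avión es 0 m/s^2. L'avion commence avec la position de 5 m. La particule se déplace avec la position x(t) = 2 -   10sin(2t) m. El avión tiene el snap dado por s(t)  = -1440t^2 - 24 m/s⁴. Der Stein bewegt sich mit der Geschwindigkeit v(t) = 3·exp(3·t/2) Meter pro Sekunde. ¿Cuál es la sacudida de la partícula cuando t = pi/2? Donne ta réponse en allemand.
Ausgehend von der Position x(t) = 2 - 10·sin(2·t), nehmen wir 3 Ableitungen. Die Ableitung von der Position ergibt die Geschwindigkeit: v(t) = -20·cos(2·t). Durch Ableiten von der Geschwindigkeit erhalten wir die Beschleunigung: a(t) = 40·sin(2·t). Durch Ableiten von der Beschleunigung erhalten wir den Ruck: j(t) = 80·cos(2·t). Mit j(t) = 80·cos(2·t) und Einsetzen von t = pi/2, finden wir j = -80.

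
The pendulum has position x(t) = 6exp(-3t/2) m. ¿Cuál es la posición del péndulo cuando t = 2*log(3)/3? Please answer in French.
En utilisant x(t) = 6·exp(-3·t/2) et en substituant t = 2*log(3)/3, nous trouvons x = 2.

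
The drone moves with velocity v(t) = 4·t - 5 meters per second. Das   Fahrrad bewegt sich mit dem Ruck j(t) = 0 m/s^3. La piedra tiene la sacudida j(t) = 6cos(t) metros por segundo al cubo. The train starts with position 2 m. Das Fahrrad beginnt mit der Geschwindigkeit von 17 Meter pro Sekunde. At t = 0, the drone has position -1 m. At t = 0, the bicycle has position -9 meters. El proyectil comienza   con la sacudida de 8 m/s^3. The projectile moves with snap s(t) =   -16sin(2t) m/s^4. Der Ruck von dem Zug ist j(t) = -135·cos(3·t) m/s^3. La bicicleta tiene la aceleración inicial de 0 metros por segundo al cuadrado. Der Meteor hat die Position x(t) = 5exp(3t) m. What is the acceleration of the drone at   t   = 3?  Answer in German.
Wir müssen unsere Gleichung für die Geschwindigkeit v(t) = 4·t - 5 1-mal ableiten. Durch Ableiten von der Geschwindigkeit erhalten wir die Beschleunigung: a(t) = 4. Mit a(t) = 4 und Einsetzen von t = 3, finden wir a = 4.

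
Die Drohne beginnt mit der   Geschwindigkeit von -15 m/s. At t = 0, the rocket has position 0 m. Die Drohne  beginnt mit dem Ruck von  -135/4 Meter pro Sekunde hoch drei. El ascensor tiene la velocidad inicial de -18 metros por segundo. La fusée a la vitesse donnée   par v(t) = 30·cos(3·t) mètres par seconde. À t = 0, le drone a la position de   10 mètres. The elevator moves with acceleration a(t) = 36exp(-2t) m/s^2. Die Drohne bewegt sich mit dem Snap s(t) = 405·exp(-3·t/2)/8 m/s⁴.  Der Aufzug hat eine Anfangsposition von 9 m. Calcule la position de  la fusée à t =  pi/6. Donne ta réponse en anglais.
Starting from velocity v(t) = 30·cos(3·t), we take 1 integral. Taking ∫v(t)dt and applying x(0) = 0, we find x(t) = 10·sin(3·t). We have position x(t) = 10·sin(3·t). Substituting t = pi/6: x(pi/6) = 10.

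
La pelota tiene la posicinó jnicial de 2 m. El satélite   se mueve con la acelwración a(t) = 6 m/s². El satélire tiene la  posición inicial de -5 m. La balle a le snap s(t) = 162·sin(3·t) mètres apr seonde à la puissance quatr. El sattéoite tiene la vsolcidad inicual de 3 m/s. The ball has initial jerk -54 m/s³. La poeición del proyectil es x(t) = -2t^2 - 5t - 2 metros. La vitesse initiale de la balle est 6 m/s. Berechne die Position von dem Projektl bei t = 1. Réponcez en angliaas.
We have position x(t) = -2·t^2 - 5·t - 2. Substituting t = 1: x(1) = -9.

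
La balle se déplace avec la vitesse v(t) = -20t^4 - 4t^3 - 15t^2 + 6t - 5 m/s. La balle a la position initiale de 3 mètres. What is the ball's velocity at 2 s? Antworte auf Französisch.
Nous avons la vitesse v(t) = -20·t^4 - 4·t^3 - 15·t^2 + 6·t - 5. En substituant t = 2: v(2) = -405.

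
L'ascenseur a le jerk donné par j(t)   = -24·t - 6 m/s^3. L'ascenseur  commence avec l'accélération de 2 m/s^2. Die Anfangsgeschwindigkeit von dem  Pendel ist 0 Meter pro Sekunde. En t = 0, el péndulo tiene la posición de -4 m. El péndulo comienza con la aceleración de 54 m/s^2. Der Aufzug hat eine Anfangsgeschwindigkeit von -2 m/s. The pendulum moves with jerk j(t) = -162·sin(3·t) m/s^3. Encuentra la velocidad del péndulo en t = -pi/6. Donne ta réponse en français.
Nous devons trouver la primitive de notre équation du jerk j(t) = -162·sin(3·t) 2 fois. En intégrant le jerk et en utilisant la condition initiale a(0) = 54, nous obtenons a(t) = 54·cos(3·t). En intégrant l'accélération et en utilisant la condition initiale v(0) = 0, nous obtenons v(t) = 18·sin(3·t). En utilisant v(t) = 18·sin(3·t) et en substituant t = -pi/6, nous trouvons v = -18.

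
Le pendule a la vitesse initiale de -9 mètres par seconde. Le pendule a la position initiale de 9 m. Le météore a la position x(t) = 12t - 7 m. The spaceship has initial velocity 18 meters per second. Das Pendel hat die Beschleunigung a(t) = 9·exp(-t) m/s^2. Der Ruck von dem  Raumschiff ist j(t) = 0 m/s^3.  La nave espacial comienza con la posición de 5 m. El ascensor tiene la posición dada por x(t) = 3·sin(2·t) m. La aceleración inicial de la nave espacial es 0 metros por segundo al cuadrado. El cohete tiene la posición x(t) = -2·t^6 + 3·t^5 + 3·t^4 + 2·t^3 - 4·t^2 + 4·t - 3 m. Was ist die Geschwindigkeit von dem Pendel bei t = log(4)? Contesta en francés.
Pour résoudre ceci, nous devons prendre 1 primitive de notre équation de l'accélération a(t) = 9·exp(-t). L'intégrale de l'accélération, avec v(0) = -9, donne la vitesse: v(t) = -9·exp(-t). Nous avons la vitesse v(t) = -9·exp(-t). En substituant t = log(4): v(log(4)) = -9/4.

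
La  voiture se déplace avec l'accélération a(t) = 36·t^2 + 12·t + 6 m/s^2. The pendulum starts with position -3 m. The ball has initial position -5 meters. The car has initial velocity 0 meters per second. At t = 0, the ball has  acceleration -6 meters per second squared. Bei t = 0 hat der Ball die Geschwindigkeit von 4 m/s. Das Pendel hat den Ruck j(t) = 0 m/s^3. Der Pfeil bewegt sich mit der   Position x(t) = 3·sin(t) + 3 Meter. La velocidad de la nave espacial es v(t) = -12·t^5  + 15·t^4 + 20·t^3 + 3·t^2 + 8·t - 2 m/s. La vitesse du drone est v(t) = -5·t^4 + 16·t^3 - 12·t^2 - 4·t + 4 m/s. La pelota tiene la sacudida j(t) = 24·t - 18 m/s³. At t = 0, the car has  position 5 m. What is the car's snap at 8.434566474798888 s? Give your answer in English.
Starting from acceleration a(t) = 36·t^2 + 12·t + 6, we take 2 derivatives. The derivative of acceleration gives jerk: j(t) = 72·t + 12. The derivative of jerk gives snap: s(t) = 72. From the given snap equation s(t) = 72, we substitute t = 8.434566474798888 to get s = 72.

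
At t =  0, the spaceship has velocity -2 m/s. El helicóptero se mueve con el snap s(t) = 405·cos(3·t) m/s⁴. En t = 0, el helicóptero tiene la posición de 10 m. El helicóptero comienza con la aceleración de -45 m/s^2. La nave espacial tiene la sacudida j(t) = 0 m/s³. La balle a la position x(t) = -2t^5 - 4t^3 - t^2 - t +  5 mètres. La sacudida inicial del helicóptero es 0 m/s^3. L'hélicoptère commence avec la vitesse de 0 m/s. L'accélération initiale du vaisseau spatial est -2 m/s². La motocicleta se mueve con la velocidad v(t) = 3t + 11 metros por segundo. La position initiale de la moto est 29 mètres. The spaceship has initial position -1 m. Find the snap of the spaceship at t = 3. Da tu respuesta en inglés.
To solve this, we need to take 1 derivative of our jerk equation j(t) = 0. Differentiating jerk, we get snap: s(t) = 0. From the given snap equation s(t) = 0, we substitute t = 3 to get s = 0.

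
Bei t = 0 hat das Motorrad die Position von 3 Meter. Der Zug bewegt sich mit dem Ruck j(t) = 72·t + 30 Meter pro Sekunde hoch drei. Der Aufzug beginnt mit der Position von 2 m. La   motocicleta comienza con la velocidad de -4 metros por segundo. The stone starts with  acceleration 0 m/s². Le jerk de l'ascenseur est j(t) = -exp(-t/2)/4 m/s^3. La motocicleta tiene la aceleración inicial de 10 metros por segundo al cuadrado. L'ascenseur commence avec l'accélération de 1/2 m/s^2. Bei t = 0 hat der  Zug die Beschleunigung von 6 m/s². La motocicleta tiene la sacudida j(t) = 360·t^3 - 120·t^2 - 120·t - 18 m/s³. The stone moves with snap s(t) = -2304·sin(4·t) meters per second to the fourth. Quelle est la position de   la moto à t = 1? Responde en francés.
Nous devons trouver la primitive de notre équation du jerk j(t) = 360·t^3 - 120·t^2 - 120·t - 18 3 fois. La primitive du jerk est l'accélération. En utilisant a(0) = 10, nous obtenons a(t) = 90·t^4 - 40·t^3 - 60·t^2 - 18·t + 10. En prenant ∫a(t)dt et en appliquant v(0) = -4, nous trouvons v(t) = 18·t^5 - 10·t^4 - 20·t^3 - 9·t^2 + 10·t - 4. L'intégrale de la vitesse est la position. En utilisant x(0) = 3, nous obtenons x(t) = 3·t^6 - 2·t^5 - 5·t^4 - 3·t^3 + 5·t^2 - 4·t + 3. De l'équation de la position x(t) = 3·t^6 - 2·t^5 - 5·t^4 - 3·t^3 + 5·t^2 - 4·t + 3, nous substituons t = 1 pour obtenir x = -3.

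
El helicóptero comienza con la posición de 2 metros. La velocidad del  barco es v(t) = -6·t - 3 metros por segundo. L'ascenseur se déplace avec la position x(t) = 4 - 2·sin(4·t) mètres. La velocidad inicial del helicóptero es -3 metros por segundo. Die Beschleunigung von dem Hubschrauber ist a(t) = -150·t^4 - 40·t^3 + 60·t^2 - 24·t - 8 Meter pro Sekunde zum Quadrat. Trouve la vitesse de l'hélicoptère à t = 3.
Nous devons trouver la primitive de notre équation de l'accélération a(t) = -150·t^4 - 40·t^3 + 60·t^2 - 24·t - 8 1 fois. La primitive de l'accélération, avec v(0) = -3, donne la vitesse: v(t) = -30·t^5 - 10·t^4 + 20·t^3 - 12·t^2 - 8·t - 3. En utilisant v(t) = -30·t^5 - 10·t^4 + 20·t^3 - 12·t^2 - 8·t - 3 et en substituant t = 3, nous trouvons v = -7695.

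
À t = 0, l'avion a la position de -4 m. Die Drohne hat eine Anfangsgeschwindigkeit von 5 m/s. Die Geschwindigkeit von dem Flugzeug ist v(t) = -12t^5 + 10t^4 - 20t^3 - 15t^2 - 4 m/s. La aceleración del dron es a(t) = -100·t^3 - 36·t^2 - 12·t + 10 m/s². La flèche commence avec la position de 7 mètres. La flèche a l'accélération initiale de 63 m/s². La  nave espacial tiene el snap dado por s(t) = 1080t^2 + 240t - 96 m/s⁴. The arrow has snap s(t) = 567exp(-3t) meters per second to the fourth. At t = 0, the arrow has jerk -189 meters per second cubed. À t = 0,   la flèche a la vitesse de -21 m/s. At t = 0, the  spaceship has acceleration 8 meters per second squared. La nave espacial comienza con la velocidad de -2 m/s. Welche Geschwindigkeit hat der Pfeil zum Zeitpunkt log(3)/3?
Ausgehend von dem Snap s(t) = 567·exp(-3·t), nehmen wir 3 Integrale. Das Integral von dem Snap, mit j(0) = -189, ergibt den Ruck: j(t) = -189·exp(-3·t). Mit ∫j(t)dt und Anwendung von a(0) = 63, finden wir a(t) = 63·exp(-3·t). Die Stammfunktion von der Beschleunigung, mit v(0) = -21, ergibt die Geschwindigkeit: v(t) = -21·exp(-3·t). Aus der Gleichung für die Geschwindigkeit v(t) = -21·exp(-3·t), setzen wir t = log(3)/3 ein und erhalten v = -7.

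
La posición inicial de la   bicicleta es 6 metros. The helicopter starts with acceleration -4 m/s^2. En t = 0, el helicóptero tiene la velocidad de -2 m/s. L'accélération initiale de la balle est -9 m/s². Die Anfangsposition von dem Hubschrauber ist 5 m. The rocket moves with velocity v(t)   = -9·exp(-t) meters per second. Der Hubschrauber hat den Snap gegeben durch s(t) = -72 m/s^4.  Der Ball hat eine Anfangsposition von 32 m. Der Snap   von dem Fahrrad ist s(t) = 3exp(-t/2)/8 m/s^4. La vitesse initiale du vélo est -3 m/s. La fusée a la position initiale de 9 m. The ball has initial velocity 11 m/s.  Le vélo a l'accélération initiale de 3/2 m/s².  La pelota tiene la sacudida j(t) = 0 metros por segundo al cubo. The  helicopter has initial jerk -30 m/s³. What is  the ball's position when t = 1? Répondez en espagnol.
Debemos encontrar la antiderivada de nuestra ecuación de la sacudida j(t) = 0 3 veces. La antiderivada de la sacudida es la aceleración. Usando a(0) = -9, obtenemos a(t) = -9. Tomando ∫a(t)dt y aplicando v(0) = 11, encontramos v(t) = 11 - 9·t. Tomando ∫v(t)dt y aplicando x(0) = 32, encontramos x(t) = -9·t^2/2 + 11·t + 32. Usando x(t) = -9·t^2/2 + 11·t + 32 y sustituyendo t = 1, encontramos x = 77/2.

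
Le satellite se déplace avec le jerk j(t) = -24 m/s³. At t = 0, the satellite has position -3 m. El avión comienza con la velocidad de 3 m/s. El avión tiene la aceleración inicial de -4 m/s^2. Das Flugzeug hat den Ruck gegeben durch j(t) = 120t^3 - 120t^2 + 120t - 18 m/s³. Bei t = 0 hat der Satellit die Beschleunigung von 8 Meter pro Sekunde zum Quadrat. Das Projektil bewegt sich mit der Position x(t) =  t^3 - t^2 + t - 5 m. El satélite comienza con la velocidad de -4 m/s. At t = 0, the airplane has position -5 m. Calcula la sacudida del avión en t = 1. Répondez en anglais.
From the given jerk equation j(t) = 120·t^3 - 120·t^2 + 120·t - 18, we substitute t = 1 to get j = 102.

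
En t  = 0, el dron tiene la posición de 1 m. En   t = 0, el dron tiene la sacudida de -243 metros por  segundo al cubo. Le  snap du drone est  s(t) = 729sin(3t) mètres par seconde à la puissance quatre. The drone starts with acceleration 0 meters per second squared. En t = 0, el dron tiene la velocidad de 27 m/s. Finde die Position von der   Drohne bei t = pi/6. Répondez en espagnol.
Debemos encontrar la antiderivada de nuestra ecuación del snap s(t) = 729·sin(3·t) 4 veces. La integral del snap es la sacudida. Usando j(0) = -243, obtenemos j(t) = -243·cos(3·t). La antiderivada de la sacudida es la aceleración. Usando a(0) = 0, obtenemos a(t) = -81·sin(3·t). La antiderivada de la aceleración, con v(0) = 27, da la velocidad: v(t) = 27·cos(3·t). La antiderivada de la velocidad, con x(0) = 1, da la posición: x(t) = 9·sin(3·t) + 1. De la ecuación de la posición x(t) = 9·sin(3·t) + 1, sustituimos t = pi/6 para obtener x = 10.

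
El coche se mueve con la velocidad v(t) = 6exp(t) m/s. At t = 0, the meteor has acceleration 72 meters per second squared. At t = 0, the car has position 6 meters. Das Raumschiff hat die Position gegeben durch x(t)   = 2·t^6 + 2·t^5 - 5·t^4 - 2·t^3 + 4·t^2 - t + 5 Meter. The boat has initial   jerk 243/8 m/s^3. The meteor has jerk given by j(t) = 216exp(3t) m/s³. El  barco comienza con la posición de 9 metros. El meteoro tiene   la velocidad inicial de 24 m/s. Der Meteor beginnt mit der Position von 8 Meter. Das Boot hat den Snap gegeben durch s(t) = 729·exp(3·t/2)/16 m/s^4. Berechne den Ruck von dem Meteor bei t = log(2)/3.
Mit j(t) = 216·exp(3·t) und Einsetzen von t = log(2)/3, finden wir j = 432.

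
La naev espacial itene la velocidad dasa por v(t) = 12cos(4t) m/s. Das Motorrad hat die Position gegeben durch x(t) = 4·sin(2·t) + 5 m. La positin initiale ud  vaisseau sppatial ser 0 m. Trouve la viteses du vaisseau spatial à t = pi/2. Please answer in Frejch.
De l'équation de la vitesse v(t) = 12·cos(4·t), nous substituons t = pi/2 pour obtenir v = 12.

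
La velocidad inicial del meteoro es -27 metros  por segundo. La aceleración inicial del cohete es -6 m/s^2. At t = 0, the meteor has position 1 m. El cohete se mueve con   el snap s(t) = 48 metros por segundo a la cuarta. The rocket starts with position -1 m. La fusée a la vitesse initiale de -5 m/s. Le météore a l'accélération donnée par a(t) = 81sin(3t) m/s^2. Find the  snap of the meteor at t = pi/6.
To solve this, we need to take 2 derivatives of our acceleration equation a(t) = 81·sin(3·t). The derivative of acceleration gives jerk: j(t) = 243·cos(3·t). Taking d/dt of j(t), we find s(t) = -729·sin(3·t). Using s(t) = -729·sin(3·t) and substituting t = pi/6, we find s = -729.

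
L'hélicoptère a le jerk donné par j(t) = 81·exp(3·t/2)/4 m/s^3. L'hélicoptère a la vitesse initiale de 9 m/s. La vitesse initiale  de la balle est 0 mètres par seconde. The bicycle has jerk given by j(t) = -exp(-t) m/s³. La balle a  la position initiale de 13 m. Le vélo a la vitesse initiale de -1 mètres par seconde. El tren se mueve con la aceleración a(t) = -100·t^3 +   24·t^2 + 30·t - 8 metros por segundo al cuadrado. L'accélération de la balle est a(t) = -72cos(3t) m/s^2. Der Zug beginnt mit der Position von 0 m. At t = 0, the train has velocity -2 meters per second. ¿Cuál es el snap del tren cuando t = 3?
Partiendo de la aceleración a(t) = -100·t^3 + 24·t^2 + 30·t - 8, tomamos 2 derivadas. Derivando la aceleración, obtenemos la sacudida: j(t) = -300·t^2 + 48·t + 30. Tomando d/dt de j(t), encontramos s(t) = 48 - 600·t. Tenemos el snap s(t) = 48 - 600·t. Sustituyendo t = 3: s(3) = -1752.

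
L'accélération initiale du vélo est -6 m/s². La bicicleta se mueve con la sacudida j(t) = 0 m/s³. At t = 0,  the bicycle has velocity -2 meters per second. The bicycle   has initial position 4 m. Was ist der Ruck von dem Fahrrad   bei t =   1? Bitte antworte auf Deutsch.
Wir haben den Ruck j(t) = 0. Durch Einsetzen von t = 1: j(1) = 0.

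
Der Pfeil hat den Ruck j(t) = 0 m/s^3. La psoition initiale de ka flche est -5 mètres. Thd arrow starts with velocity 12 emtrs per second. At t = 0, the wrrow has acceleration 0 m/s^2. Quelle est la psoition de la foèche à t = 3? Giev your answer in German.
Wir müssen unsere Gleichung für den Ruck j(t) = 0 3-mal integrieren. Das Integral von dem Ruck, mit a(0) = 0, ergibt die Beschleunigung: a(t) = 0. Mit ∫a(t)dt und Anwendung von v(0) = 12, finden wir v(t) = 12. Die Stammfunktion von der Geschwindigkeit ist die Position. Mit x(0) = -5 erhalten wir x(t) = 12·t - 5. Aus der Gleichung für die Position x(t) = 12·t - 5, setzen wir t = 3 ein und erhalten x = 31.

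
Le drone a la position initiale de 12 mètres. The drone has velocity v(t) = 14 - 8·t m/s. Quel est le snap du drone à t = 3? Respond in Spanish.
Para resolver esto, necesitamos tomar 3 derivadas de nuestra ecuación de la velocidad v(t) = 14 - 8·t. Derivando la velocidad, obtenemos la aceleración: a(t) = -8. La derivada de la aceleración da la sacudida: j(t) = 0. Tomando d/dt de j(t), encontramos s(t) = 0. Tenemos el snap s(t) = 0. Sustituyendo t = 3: s(3) = 0.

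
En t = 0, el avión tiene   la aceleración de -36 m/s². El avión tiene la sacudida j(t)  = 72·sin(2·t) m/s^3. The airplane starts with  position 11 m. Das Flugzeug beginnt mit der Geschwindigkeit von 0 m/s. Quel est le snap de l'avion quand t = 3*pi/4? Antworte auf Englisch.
Starting from jerk j(t) = 72·sin(2·t), we take 1 derivative. Differentiating jerk, we get snap: s(t) = 144·cos(2·t). We have snap s(t) = 144·cos(2·t). Substituting t = 3*pi/4: s(3*pi/4) = 0.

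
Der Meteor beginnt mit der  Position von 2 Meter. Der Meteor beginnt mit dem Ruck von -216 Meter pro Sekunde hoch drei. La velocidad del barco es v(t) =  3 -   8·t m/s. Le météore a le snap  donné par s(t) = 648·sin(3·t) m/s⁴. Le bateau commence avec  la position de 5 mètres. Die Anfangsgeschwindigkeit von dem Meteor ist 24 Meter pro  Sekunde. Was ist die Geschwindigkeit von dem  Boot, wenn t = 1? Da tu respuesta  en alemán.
Aus der Gleichung für die Geschwindigkeit v(t) = 3 - 8·t, setzen wir t = 1 ein und erhalten v = -5.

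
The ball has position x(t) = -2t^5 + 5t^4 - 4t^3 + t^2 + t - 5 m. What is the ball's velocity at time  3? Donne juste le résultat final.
At t = 3, v = -371.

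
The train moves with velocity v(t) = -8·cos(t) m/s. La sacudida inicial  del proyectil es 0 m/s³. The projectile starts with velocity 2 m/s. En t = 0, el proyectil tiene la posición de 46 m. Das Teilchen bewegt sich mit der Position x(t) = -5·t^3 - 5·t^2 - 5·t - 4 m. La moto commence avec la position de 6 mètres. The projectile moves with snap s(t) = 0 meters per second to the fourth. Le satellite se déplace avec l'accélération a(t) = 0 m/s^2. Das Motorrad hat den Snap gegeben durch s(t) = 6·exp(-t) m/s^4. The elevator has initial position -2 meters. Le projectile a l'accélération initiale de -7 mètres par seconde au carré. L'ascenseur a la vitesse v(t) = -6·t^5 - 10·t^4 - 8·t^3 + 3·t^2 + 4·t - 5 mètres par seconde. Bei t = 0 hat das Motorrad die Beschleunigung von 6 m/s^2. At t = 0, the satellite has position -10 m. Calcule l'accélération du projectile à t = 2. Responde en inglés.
We need to integrate our snap equation s(t) = 0 2 times. The integral of snap, with j(0) = 0, gives jerk: j(t) = 0. Taking ∫j(t)dt and applying a(0) = -7, we find a(t) = -7. Using a(t) = -7 and substituting t = 2, we find a = -7.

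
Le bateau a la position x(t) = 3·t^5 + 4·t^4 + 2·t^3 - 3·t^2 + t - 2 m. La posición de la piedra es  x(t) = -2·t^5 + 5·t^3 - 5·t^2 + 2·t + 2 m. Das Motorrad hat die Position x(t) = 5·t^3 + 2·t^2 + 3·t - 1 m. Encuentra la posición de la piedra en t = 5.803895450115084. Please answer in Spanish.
Usando x(t) = -2·t^5 + 5·t^3 - 5·t^2 + 2·t + 2 y sustituyendo t = 5.803895450115084, encontramos x = -12348.5687165646.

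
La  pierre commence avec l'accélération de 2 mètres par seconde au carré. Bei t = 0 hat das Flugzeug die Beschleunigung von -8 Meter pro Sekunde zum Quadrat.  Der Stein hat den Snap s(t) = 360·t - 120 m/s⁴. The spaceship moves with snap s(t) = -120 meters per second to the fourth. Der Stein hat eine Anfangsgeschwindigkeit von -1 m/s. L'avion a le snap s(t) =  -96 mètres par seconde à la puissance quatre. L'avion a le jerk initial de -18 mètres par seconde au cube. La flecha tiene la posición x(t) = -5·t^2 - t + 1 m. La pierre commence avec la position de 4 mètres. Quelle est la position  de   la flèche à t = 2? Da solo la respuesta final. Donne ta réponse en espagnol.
La posición en t = 2 es x = -21.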